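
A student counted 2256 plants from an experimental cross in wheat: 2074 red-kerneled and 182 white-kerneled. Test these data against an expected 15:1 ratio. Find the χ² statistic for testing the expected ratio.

12.717

The 15:1 ratio has 16 parts, so with N = 2256 the expected counts are:
  red-kerneled: 2256 × 15/16 = 2115
  white-kerneled: 2256 × 1/16 = 141
χ² = Σ (O − E)² / E
  red-kerneled: (2074 − 2115)² / 2115 = 0.7948
  white-kerneled: (182 − 141)² / 141 = 11.9220
χ² = 0.7948 + 11.9220 = 12.7168 ≈ 12.717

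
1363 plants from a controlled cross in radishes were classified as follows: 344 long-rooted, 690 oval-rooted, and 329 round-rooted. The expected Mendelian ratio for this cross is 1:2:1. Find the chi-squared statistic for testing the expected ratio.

0.542

Expected counts for N = 1363 under a 1:2:1 ratio (total parts = 4):
  long-rooted: 1363 × 1/4 = 340.75
  oval-rooted: 1363 × 2/4 = 681.5
  round-rooted: 1363 × 1/4 = 340.75
χ² = Σ (O − E)² / E
  long-rooted: (344 − 340.75)² / 340.75 = 0.0310
  oval-rooted: (690 − 681.5)² / 681.5 = 0.1060
  round-rooted: (329 − 340.75)² / 340.75 = 0.4052
χ² = 0.0310 + 0.1060 + 0.4052 = 0.5422 ≈ 0.542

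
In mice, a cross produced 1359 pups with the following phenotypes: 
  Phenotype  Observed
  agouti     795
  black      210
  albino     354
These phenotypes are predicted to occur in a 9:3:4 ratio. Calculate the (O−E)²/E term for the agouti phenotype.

1.222

Expected counts for N = 1359 under a 9:3:4 ratio (total parts = 16):
  agouti: 1359 × 9/16 = 764.4375
  black: 1359 × 3/16 = 254.8125
  albino: 1359 × 4/16 = 339.75
Contribution of agouti: (795 − 764.4375)² / 764.4375 = 1.2219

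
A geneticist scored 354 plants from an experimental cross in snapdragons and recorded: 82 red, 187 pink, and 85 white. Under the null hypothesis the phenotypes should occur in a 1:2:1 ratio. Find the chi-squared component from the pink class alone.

Expected counts for N = 354 under a 1:2:1 ratio (total parts = 4):
  red: 354 × 1/4 = 88.5
  pink: 354 × 2/4 = 177
  white: 354 × 1/4 = 88.5
Contribution of pink: (187 − 177)² / 177 = 0.5650

0.565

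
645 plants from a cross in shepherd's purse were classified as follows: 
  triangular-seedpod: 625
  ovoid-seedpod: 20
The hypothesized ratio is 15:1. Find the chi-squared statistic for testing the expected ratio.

Total ratio parts = 16. Expected numbers out of 645:
  triangular-seedpod: 645 × 15/16 = 604.6875
  ovoid-seedpod: 645 × 1/16 = 40.3125
χ² = Σ (O − E)² / E
  triangular-seedpod: (625 − 604.6875)² / 604.6875 = 0.6823
  ovoid-seedpod: (20 − 40.3125)² / 40.3125 = 10.2350
χ² = 0.6823 + 10.2350 = 10.9173 ≈ 10.917

10.917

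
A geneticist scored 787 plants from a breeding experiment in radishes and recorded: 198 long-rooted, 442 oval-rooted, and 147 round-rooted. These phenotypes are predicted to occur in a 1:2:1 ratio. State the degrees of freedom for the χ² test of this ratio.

A goodness-of-fit test with 3 phenotype classes has df = 3 − 1 = 2.

2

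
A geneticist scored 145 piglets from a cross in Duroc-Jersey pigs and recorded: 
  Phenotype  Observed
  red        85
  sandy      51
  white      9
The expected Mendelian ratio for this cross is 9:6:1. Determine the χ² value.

Under the 9:6:1 hypothesis (Σ ratio = 16, N = 145):
  red: 145 × 9/16 = 81.5625
  sandy: 145 × 6/16 = 54.375
  white: 145 × 1/16 = 9.0625
χ² = Σ (O − E)² / E
  red: (85 − 81.5625)² / 81.5625 = 0.1449
  sandy: (51 − 54.375)² / 54.375 = 0.2095
  white: (9 − 9.0625)² / 9.0625 = 0.0004
χ² = 0.1449 + 0.2095 + 0.0004 = 0.3548 ≈ 0.355

0.355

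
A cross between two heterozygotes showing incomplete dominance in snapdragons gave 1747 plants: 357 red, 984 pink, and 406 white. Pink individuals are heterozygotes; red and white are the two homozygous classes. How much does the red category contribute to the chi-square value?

14.562

With incomplete dominance, a heterozygote × heterozygote cross gives a 1:2:1 phenotypic ratio.
Expected counts for N = 1747 under a 1:2:1 ratio (total parts = 4):
  red: 1747 × 1/4 = 436.75
  pink: 1747 × 2/4 = 873.5
  white: 1747 × 1/4 = 436.75
Contribution of red: (357 − 436.75)² / 436.75 = 14.5622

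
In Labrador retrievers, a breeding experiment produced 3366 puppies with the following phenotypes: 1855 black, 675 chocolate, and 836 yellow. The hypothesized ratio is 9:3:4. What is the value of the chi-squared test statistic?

Expected counts for N = 3366 under a 9:3:4 ratio (total parts = 16):
  black: 3366 × 9/16 = 1893.375
  chocolate: 3366 × 3/16 = 631.125
  yellow: 3366 × 4/16 = 841.5
χ² = Σ (O − E)² / E
  black: (1855 − 1893.375)² / 1893.375 = 0.7778
  chocolate: (675 − 631.125)² / 631.125 = 3.0501
  yellow: (836 − 841.5)² / 841.5 = 0.0359
χ² = 0.7778 + 3.0501 + 0.0359 = 3.8638 ≈ 3.864

3.864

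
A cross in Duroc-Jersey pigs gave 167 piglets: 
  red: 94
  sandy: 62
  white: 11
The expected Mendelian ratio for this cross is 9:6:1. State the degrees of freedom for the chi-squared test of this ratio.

2

A goodness-of-fit test with 3 phenotype classes has df = 3 − 1 = 2.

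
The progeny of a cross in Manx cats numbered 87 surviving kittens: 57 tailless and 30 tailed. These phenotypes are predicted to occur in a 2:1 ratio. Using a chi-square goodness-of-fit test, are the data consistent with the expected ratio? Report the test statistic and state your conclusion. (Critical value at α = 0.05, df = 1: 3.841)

The 2:1 ratio has 3 parts, so with N = 87 the expected counts are:
  tailless: 87 × 2/3 = 58
  tailed: 87 × 1/3 = 29
χ² = Σ (O − E)² / E
  tailless: (57 − 58)² / 58 = 0.0172
  tailed: (30 − 29)² / 29 = 0.0345
χ² = 0.0172 + 0.0345 = 0.0517 ≈ 0.052
Degrees of freedom = 2 − 1 = 1; critical value at α = 0.05 is 3.841.
Since 0.052 < 3.841, we fail to reject the null hypothesis — the data are consistent with the 2:1 ratio.

0.052; consistent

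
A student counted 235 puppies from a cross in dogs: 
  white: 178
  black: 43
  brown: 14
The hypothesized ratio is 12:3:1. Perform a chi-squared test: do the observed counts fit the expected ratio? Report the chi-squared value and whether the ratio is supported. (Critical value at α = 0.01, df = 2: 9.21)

0.075; consistent

Under the 12:3:1 hypothesis (Σ ratio = 16, N = 235):
  white: 235 × 12/16 = 176.25
  black: 235 × 3/16 = 44.0625
  brown: 235 × 1/16 = 14.6875
χ² = Σ (O − E)² / E
  white: (178 − 176.25)² / 176.25 = 0.0174
  black: (43 − 44.0625)² / 44.0625 = 0.0256
  brown: (14 − 14.6875)² / 14.6875 = 0.0322
χ² = 0.0174 + 0.0256 + 0.0322 = 0.0752 ≈ 0.075
Degrees of freedom = 3 − 1 = 2; critical value at α = 0.01 is 9.21.
Since 0.075 < 9.21, we fail to reject the null hypothesis — the data are consistent with the 12:3:1 ratio.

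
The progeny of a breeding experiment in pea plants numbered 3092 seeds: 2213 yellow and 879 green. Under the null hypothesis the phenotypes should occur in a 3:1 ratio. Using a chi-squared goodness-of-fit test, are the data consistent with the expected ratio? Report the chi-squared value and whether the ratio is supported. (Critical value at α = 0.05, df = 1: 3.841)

Under the 3:1 hypothesis (Σ ratio = 4, N = 3092):
  yellow: 3092 × 3/4 = 2319
  green: 3092 × 1/4 = 773
χ² = Σ (O − E)² / E
  yellow: (2213 − 2319)² / 2319 = 4.8452
  green: (879 − 773)² / 773 = 14.5356
χ² = 4.8452 + 14.5356 = 19.3808 ≈ 19.381
Degrees of freedom = 2 − 1 = 1; critical value at α = 0.05 is 3.841.
Since 19.381 > 3.841, we reject the null hypothesis — the data do not fit the 3:1 ratio.

19.381; not consistent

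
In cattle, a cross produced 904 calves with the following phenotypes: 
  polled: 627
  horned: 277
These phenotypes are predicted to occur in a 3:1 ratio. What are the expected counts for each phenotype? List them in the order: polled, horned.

Under the 3:1 hypothesis (Σ ratio = 4, N = 904):
  polled: 904 × 3/4 = 678
  horned: 904 × 1/4 = 226

678, 226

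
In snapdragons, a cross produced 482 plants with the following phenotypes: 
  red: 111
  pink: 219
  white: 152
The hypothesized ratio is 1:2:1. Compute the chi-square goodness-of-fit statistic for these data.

10.992

Total ratio parts = 4. Expected numbers out of 482:
  red: 482 × 1/4 = 120.5
  pink: 482 × 2/4 = 241
  white: 482 × 1/4 = 120.5
χ² = Σ (O − E)² / E
  red: (111 − 120.5)² / 120.5 = 0.7490
  pink: (219 − 241)² / 241 = 2.0083
  white: (152 − 120.5)² / 120.5 = 8.2344
χ² = 0.7490 + 2.0083 + 8.2344 = 10.9917 ≈ 10.992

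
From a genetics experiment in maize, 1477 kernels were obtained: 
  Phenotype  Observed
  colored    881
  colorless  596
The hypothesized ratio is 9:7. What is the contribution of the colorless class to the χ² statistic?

Under the 9:7 hypothesis (Σ ratio = 16, N = 1477):
  colored: 1477 × 9/16 = 830.8125
  colorless: 1477 × 7/16 = 646.1875
Contribution of colorless: (596 − 646.1875)² / 646.1875 = 3.8979

3.898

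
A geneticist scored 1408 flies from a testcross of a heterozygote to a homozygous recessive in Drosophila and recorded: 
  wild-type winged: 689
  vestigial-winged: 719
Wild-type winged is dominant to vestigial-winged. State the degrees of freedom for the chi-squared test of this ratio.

1

A testcross of a heterozygote (Aa × aa) gives a 1:1 phenotypic ratio.
A goodness-of-fit test with 2 phenotype classes has df = 2 − 1 = 1.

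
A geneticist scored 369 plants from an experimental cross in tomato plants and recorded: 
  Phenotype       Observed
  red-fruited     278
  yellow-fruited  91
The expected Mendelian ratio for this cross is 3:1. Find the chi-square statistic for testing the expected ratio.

The 3:1 ratio has 4 parts, so with N = 369 the expected counts are:
  red-fruited: 369 × 3/4 = 276.75
  yellow-fruited: 369 × 1/4 = 92.25
χ² = Σ (O − E)² / E
  red-fruited: (278 − 276.75)² / 276.75 = 0.0056
  yellow-fruited: (91 − 92.25)² / 92.25 = 0.0169
χ² = 0.0056 + 0.0169 = 0.0225 ≈ 0.023

0.023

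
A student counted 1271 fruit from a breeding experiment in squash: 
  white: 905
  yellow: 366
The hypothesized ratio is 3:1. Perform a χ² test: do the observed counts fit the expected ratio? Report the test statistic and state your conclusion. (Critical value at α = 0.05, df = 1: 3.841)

Expected counts for N = 1271 under a 3:1 ratio (total parts = 4):
  white: 1271 × 3/4 = 953.25
  yellow: 1271 × 1/4 = 317.75
χ² = Σ (O − E)² / E
  white: (905 − 953.25)² / 953.25 = 2.4422
  yellow: (366 − 317.75)² / 317.75 = 7.3267
χ² = 2.4422 + 7.3267 = 9.7689 ≈ 9.769
Degrees of freedom = 2 − 1 = 1; critical value at α = 0.05 is 3.841.
Since 9.769 > 3.841, we reject the null hypothesis — the data do not fit the 3:1 ratio.

9.769; not consistent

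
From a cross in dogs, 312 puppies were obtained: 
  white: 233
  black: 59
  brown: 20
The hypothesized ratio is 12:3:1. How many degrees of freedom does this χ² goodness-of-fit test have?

A goodness-of-fit test with 3 phenotype classes has df = 3 − 1 = 2.

2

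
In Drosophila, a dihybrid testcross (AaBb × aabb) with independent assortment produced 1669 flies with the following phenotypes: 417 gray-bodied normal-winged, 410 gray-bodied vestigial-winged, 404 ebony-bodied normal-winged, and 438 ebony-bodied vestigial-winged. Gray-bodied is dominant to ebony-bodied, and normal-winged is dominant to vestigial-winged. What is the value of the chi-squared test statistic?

A dihybrid testcross with independent assortment gives a 1:1:1:1 ratio.
Expected counts for N = 1669 under a 1:1:1:1 ratio (total parts = 4):
  gray-bodied normal-winged: 1669 × 1/4 = 417.25
  gray-bodied vestigial-winged: 1669 × 1/4 = 417.25
  ebony-bodied normal-winged: 1669 × 1/4 = 417.25
  ebony-bodied vestigial-winged: 1669 × 1/4 = 417.25
χ² = Σ (O − E)² / E
  gray-bodied normal-winged: (417 − 417.25)² / 417.25 = 0.0001
  gray-bodied vestigial-winged: (410 − 417.25)² / 417.25 = 0.1260
  ebony-bodied normal-winged: (404 − 417.25)² / 417.25 = 0.4208
  ebony-bodied vestigial-winged: (438 − 417.25)² / 417.25 = 1.0319
χ² = 0.0001 + 0.1260 + 0.4208 + 1.0319 = 1.5788 ≈ 1.579

1.579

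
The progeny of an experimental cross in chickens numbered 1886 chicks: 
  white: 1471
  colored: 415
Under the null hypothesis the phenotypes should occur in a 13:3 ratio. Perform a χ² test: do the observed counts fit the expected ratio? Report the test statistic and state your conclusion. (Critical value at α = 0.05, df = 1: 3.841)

13.110; not consistent

The 13:3 ratio has 16 parts, so with N = 1886 the expected counts are:
  white: 1886 × 13/16 = 1532.375
  colored: 1886 × 3/16 = 353.625
χ² = Σ (O − E)² / E
  white: (1471 − 1532.375)² / 1532.375 = 2.4582
  colored: (415 − 353.625)² / 353.625 = 10.6522
χ² = 2.4582 + 10.6522 = 13.1104 ≈ 13.110
Degrees of freedom = 2 − 1 = 1; critical value at α = 0.05 is 3.841.
Since 13.110 > 3.841, we reject the null hypothesis — the data do not fit the 13:3 ratio.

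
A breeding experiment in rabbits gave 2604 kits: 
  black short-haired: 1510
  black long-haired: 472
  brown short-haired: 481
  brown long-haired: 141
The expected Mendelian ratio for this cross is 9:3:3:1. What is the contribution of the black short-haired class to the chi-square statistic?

Under the 9:3:3:1 hypothesis (Σ ratio = 16, N = 2604):
  black short-haired: 2604 × 9/16 = 1464.75
  black long-haired: 2604 × 3/16 = 488.25
  brown short-haired: 2604 × 3/16 = 488.25
  brown long-haired: 2604 × 1/16 = 162.75
Contribution of black short-haired: (1510 − 1464.75)² / 1464.75 = 1.3979

1.398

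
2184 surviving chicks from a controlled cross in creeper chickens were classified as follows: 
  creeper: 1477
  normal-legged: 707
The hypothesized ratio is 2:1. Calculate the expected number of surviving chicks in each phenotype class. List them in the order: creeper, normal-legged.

1456, 728

Total ratio parts = 3. Expected numbers out of 2184:
  creeper: 2184 × 2/3 = 1456
  normal-legged: 2184 × 1/3 = 728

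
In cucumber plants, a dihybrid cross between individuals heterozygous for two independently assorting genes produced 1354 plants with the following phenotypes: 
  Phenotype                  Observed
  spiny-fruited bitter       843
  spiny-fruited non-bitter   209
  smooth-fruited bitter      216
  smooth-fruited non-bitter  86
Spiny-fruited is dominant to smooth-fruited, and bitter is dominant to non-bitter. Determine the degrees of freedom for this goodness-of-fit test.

3

A dihybrid F₂ with independent assortment and complete dominance at both loci gives a 9:3:3:1 phenotypic ratio.
A goodness-of-fit test with 4 phenotype classes has df = 4 − 1 = 3.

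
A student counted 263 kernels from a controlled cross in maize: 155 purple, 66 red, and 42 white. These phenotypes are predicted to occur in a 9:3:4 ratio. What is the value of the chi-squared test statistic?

14.563

Expected counts for N = 263 under a 9:3:4 ratio (total parts = 16):
  purple: 263 × 9/16 = 147.9375
  red: 263 × 3/16 = 49.3125
  white: 263 × 4/16 = 65.75
χ² = Σ (O − E)² / E
  purple: (155 − 147.9375)² / 147.9375 = 0.3372
  red: (66 − 49.3125)² / 49.3125 = 5.6471
  white: (42 − 65.75)² / 65.75 = 8.5789
χ² = 0.3372 + 5.6471 + 8.5789 = 14.5632 ≈ 14.563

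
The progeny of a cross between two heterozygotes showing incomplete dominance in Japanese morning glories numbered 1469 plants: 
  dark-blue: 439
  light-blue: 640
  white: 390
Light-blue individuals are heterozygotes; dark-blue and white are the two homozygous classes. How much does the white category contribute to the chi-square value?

With incomplete dominance, a heterozygote × heterozygote cross gives a 1:2:1 phenotypic ratio.
Under the 1:2:1 hypothesis (Σ ratio = 4, N = 1469):
  dark-blue: 1469 × 1/4 = 367.25
  light-blue: 1469 × 2/4 = 734.5
  white: 1469 × 1/4 = 367.25
Contribution of white: (390 − 367.25)² / 367.25 = 1.4093

1.409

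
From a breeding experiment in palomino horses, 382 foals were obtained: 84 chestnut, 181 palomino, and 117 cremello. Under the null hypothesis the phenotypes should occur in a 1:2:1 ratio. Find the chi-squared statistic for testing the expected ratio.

Expected counts for N = 382 under a 1:2:1 ratio (total parts = 4):
  chestnut: 382 × 1/4 = 95.5
  palomino: 382 × 2/4 = 191
  cremello: 382 × 1/4 = 95.5
χ² = Σ (O − E)² / E
  chestnut: (84 − 95.5)² / 95.5 = 1.3848
  palomino: (181 − 191)² / 191 = 0.5236
  cremello: (117 − 95.5)² / 95.5 = 4.8403
χ² = 1.3848 + 0.5236 + 4.8403 = 6.7487 ≈ 6.749

6.749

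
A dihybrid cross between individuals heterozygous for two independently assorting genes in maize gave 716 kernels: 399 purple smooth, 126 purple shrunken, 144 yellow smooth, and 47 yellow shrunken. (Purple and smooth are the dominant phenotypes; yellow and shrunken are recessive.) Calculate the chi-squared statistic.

1.363

A dihybrid F₂ with independent assortment and complete dominance at both loci gives a 9:3:3:1 phenotypic ratio.
Expected counts for N = 716 under a 9:3:3:1 ratio (total parts = 16):
  purple smooth: 716 × 9/16 = 402.75
  purple shrunken: 716 × 3/16 = 134.25
  yellow smooth: 716 × 3/16 = 134.25
  yellow shrunken: 716 × 1/16 = 44.75
χ² = Σ (O − E)² / E
  purple smooth: (399 − 402.75)² / 402.75 = 0.0349
  purple shrunken: (126 − 134.25)² / 134.25 = 0.5070
  yellow smooth: (144 − 134.25)² / 134.25 = 0.7081
  yellow shrunken: (47 − 44.75)² / 44.75 = 0.1131
χ² = 0.0349 + 0.5070 + 0.7081 + 0.1131 = 1.3631 ≈ 1.363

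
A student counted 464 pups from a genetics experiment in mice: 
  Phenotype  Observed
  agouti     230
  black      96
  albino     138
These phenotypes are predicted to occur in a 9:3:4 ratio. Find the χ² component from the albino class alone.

Total ratio parts = 16. Expected numbers out of 464:
  agouti: 464 × 9/16 = 261
  black: 464 × 3/16 = 87
  albino: 464 × 4/16 = 116
Contribution of albino: (138 − 116)² / 116 = 4.1724

4.172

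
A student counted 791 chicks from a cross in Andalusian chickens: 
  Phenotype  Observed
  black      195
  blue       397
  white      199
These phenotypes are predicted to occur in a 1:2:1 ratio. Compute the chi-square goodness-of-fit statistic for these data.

Total ratio parts = 4. Expected numbers out of 791:
  black: 791 × 1/4 = 197.75
  blue: 791 × 2/4 = 395.5
  white: 791 × 1/4 = 197.75
χ² = Σ (O − E)² / E
  black: (195 − 197.75)² / 197.75 = 0.0382
  blue: (397 − 395.5)² / 395.5 = 0.0057
  white: (199 − 197.75)² / 197.75 = 0.0079
χ² = 0.0382 + 0.0057 + 0.0079 = 0.0518 ≈ 0.052

0.052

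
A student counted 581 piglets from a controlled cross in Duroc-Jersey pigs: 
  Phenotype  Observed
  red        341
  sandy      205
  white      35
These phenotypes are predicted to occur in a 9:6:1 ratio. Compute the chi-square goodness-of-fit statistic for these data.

1.424

Under the 9:6:1 hypothesis (Σ ratio = 16, N = 581):
  red: 581 × 9/16 = 326.8125
  sandy: 581 × 6/16 = 217.875
  white: 581 × 1/16 = 36.3125
χ² = Σ (O − E)² / E
  red: (341 − 326.8125)² / 326.8125 = 0.6159
  sandy: (205 − 217.875)² / 217.875 = 0.7608
  white: (35 − 36.3125)² / 36.3125 = 0.0474
χ² = 0.6159 + 0.7608 + 0.0474 = 1.4241 ≈ 1.424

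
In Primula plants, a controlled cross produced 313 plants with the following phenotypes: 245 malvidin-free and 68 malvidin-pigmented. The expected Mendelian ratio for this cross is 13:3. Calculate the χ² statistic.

Under the 13:3 hypothesis (Σ ratio = 16, N = 313):
  malvidin-free: 313 × 13/16 = 254.3125
  malvidin-pigmented: 313 × 3/16 = 58.6875
χ² = Σ (O − E)² / E
  malvidin-free: (245 − 254.3125)² / 254.3125 = 0.3410
  malvidin-pigmented: (68 − 58.6875)² / 58.6875 = 1.4777
χ² = 0.3410 + 1.4777 = 1.8187 ≈ 1.819

1.819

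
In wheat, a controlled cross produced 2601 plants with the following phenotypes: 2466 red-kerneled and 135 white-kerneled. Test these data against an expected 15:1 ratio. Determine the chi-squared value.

4.985

Expected counts for N = 2601 under a 15:1 ratio (total parts = 16):
  red-kerneled: 2601 × 15/16 = 2438.4375
  white-kerneled: 2601 × 1/16 = 162.5625
χ² = Σ (O − E)² / E
  red-kerneled: (2466 − 2438.4375)² / 2438.4375 = 0.3115
  white-kerneled: (135 − 162.5625)² / 162.5625 = 4.6732
χ² = 0.3115 + 4.6732 = 4.9847 ≈ 4.985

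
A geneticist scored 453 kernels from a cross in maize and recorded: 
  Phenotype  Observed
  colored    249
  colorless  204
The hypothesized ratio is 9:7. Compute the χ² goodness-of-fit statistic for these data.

0.303

Total ratio parts = 16. Expected numbers out of 453:
  colored: 453 × 9/16 = 254.8125
  colorless: 453 × 7/16 = 198.1875
χ² = Σ (O − E)² / E
  colored: (249 − 254.8125)² / 254.8125 = 0.1326
  colorless: (204 − 198.1875)² / 198.1875 = 0.1705
χ² = 0.1326 + 0.1705 = 0.3031 ≈ 0.303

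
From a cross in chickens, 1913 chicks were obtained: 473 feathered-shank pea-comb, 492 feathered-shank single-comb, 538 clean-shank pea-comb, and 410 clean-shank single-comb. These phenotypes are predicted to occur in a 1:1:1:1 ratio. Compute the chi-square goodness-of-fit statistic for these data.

17.658

Expected counts for N = 1913 under a 1:1:1:1 ratio (total parts = 4):
  feathered-shank pea-comb: 1913 × 1/4 = 478.25
  feathered-shank single-comb: 1913 × 1/4 = 478.25
  clean-shank pea-comb: 1913 × 1/4 = 478.25
  clean-shank single-comb: 1913 × 1/4 = 478.25
χ² = Σ (O − E)² / E
  feathered-shank pea-comb: (473 − 478.25)² / 478.25 = 0.0576
  feathered-shank single-comb: (492 − 478.25)² / 478.25 = 0.3953
  clean-shank pea-comb: (538 − 478.25)² / 478.25 = 7.4648
  clean-shank single-comb: (410 − 478.25)² / 478.25 = 9.7398
χ² = 0.0576 + 0.3953 + 7.4648 + 9.7398 = 17.6575 ≈ 17.658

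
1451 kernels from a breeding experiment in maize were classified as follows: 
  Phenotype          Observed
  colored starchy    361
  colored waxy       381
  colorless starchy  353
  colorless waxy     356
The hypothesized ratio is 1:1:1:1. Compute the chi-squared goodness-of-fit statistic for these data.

The 1:1:1:1 ratio has 4 parts, so with N = 1451 the expected counts are:
  colored starchy: 1451 × 1/4 = 362.75
  colored waxy: 1451 × 1/4 = 362.75
  colorless starchy: 1451 × 1/4 = 362.75
  colorless waxy: 1451 × 1/4 = 362.75
χ² = Σ (O − E)² / E
  colored starchy: (361 − 362.75)² / 362.75 = 0.0084
  colored waxy: (381 − 362.75)² / 362.75 = 0.9182
  colorless starchy: (353 − 362.75)² / 362.75 = 0.2621
  colorless waxy: (356 − 362.75)² / 362.75 = 0.1256
χ² = 0.0084 + 0.9182 + 0.2621 + 0.1256 = 1.3143 ≈ 1.314

1.314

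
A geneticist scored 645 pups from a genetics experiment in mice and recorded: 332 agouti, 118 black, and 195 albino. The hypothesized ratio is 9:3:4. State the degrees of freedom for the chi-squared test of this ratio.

A goodness-of-fit test with 3 phenotype classes has df = 3 − 1 = 2.

2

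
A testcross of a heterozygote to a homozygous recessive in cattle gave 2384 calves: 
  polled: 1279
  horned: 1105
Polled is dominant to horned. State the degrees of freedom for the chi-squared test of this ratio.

A testcross of a heterozygote (Aa × aa) gives a 1:1 phenotypic ratio.
A goodness-of-fit test with 2 phenotype classes has df = 2 − 1 = 1.

1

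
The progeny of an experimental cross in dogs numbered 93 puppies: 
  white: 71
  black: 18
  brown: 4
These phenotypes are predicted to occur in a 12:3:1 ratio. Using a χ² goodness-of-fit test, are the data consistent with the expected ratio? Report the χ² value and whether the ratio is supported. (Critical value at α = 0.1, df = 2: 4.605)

0.606; consistent

Under the 12:3:1 hypothesis (Σ ratio = 16, N = 93):
  white: 93 × 12/16 = 69.75
  black: 93 × 3/16 = 17.4375
  brown: 93 × 1/16 = 5.8125
χ² = Σ (O − E)² / E
  white: (71 − 69.75)² / 69.75 = 0.0224
  black: (18 − 17.4375)² / 17.4375 = 0.0181
  brown: (4 − 5.8125)² / 5.8125 = 0.5652
χ² = 0.0224 + 0.0181 + 0.5652 = 0.6057 ≈ 0.606
Degrees of freedom = 3 − 1 = 2; critical value at α = 0.1 is 4.605.
Since 0.606 < 4.605, we fail to reject the null hypothesis — the data are consistent with the 12:3:1 ratio.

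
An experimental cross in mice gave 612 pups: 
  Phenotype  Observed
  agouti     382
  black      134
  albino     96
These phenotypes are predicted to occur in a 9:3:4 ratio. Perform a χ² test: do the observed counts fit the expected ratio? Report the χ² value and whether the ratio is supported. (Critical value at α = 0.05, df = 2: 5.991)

28.604; not consistent

Expected counts for N = 612 under a 9:3:4 ratio (total parts = 16):
  agouti: 612 × 9/16 = 344.25
  black: 612 × 3/16 = 114.75
  albino: 612 × 4/16 = 153
χ² = Σ (O − E)² / E
  agouti: (382 − 344.25)² / 344.25 = 4.1396
  black: (134 − 114.75)² / 114.75 = 3.2293
  albino: (96 − 153)² / 153 = 21.2353
χ² = 4.1396 + 3.2293 + 21.2353 = 28.6042 ≈ 28.604
Degrees of freedom = 3 − 1 = 2; critical value at α = 0.05 is 5.991.
Since 28.604 > 5.991, we reject the null hypothesis — the data do not fit the 9:3:4 ratio.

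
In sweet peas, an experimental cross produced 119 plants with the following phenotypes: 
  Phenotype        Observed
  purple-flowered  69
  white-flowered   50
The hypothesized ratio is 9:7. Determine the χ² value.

0.145

The 9:7 ratio has 16 parts, so with N = 119 the expected counts are:
  purple-flowered: 119 × 9/16 = 66.9375
  white-flowered: 119 × 7/16 = 52.0625
χ² = Σ (O − E)² / E
  purple-flowered: (69 − 66.9375)² / 66.9375 = 0.0636
  white-flowered: (50 − 52.0625)² / 52.0625 = 0.0817
χ² = 0.0636 + 0.0817 = 0.1453 ≈ 0.145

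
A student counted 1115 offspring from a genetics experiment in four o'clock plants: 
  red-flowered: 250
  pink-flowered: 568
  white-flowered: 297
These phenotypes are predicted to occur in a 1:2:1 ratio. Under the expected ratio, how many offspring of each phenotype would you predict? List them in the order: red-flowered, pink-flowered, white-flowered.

278.75, 557.5, 278.75

The 1:2:1 ratio has 4 parts, so with N = 1115 the expected counts are:
  red-flowered: 1115 × 1/4 = 278.75
  pink-flowered: 1115 × 2/4 = 557.5
  white-flowered: 1115 × 1/4 = 278.75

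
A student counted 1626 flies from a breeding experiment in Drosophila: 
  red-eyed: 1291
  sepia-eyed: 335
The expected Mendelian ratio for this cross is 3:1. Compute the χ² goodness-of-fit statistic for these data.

Under the 3:1 hypothesis (Σ ratio = 4, N = 1626):
  red-eyed: 1626 × 3/4 = 1219.5
  sepia-eyed: 1626 × 1/4 = 406.5
χ² = Σ (O − E)² / E
  red-eyed: (1291 − 1219.5)² / 1219.5 = 4.1921
  sepia-eyed: (335 − 406.5)² / 406.5 = 12.5763
χ² = 4.1921 + 12.5763 = 16.7684 ≈ 16.768

16.768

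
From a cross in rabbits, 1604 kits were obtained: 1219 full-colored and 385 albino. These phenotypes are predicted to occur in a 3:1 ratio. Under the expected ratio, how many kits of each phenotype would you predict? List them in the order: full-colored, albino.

The 3:1 ratio has 4 parts, so with N = 1604 the expected counts are:
  full-colored: 1604 × 3/4 = 1203
  albino: 1604 × 1/4 = 401

1203, 401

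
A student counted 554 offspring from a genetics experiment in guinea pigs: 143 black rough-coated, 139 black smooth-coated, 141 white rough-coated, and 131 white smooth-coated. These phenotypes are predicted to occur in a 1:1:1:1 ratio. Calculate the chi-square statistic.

Total ratio parts = 4. Expected numbers out of 554:
  black rough-coated: 554 × 1/4 = 138.5
  black smooth-coated: 554 × 1/4 = 138.5
  white rough-coated: 554 × 1/4 = 138.5
  white smooth-coated: 554 × 1/4 = 138.5
χ² = Σ (O − E)² / E
  black rough-coated: (143 − 138.5)² / 138.5 = 0.1462
  black smooth-coated: (139 − 138.5)² / 138.5 = 0.0018
  white rough-coated: (141 − 138.5)² / 138.5 = 0.0451
  white smooth-coated: (131 − 138.5)² / 138.5 = 0.4061
χ² = 0.1462 + 0.0018 + 0.0451 + 0.4061 = 0.5992 ≈ 0.599

0.599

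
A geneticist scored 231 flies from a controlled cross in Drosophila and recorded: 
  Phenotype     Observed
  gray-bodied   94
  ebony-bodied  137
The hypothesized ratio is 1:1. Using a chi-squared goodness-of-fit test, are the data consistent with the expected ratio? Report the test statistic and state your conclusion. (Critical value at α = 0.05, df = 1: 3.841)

Total ratio parts = 2. Expected numbers out of 231:
  gray-bodied: 231 × 1/2 = 115.5
  ebony-bodied: 231 × 1/2 = 115.5
χ² = Σ (O − E)² / E
  gray-bodied: (94 − 115.5)² / 115.5 = 4.0022
  ebony-bodied: (137 − 115.5)² / 115.5 = 4.0022
χ² = 4.0022 + 4.0022 = 8.0044 ≈ 8.004
Degrees of freedom = 2 − 1 = 1; critical value at α = 0.05 is 3.841.
Since 8.004 > 3.841, we reject the null hypothesis — the data do not fit the 1:1 ratio.

8.004; not consistent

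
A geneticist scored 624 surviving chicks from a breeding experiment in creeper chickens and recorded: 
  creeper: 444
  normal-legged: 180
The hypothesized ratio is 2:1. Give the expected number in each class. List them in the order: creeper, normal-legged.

Under the 2:1 hypothesis (Σ ratio = 3, N = 624):
  creeper: 624 × 2/3 = 416
  normal-legged: 624 × 1/3 = 208

416, 208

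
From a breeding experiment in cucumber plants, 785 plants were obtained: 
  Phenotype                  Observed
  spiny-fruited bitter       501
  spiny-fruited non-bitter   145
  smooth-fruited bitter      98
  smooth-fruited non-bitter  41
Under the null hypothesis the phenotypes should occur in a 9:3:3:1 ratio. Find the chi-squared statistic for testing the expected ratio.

Total ratio parts = 16. Expected numbers out of 785:
  spiny-fruited bitter: 785 × 9/16 = 441.5625
  spiny-fruited non-bitter: 785 × 3/16 = 147.1875
  smooth-fruited bitter: 785 × 3/16 = 147.1875
  smooth-fruited non-bitter: 785 × 1/16 = 49.0625
χ² = Σ (O − E)² / E
  spiny-fruited bitter: (501 − 441.5625)² / 441.5625 = 8.0007
  spiny-fruited non-bitter: (145 − 147.1875)² / 147.1875 = 0.0325
  smooth-fruited bitter: (98 − 147.1875)² / 147.1875 = 16.4376
  smooth-fruited non-bitter: (41 − 49.0625)² / 49.0625 = 1.3249
χ² = 8.0007 + 0.0325 + 16.4376 + 1.3249 = 25.7957 ≈ 25.796

25.796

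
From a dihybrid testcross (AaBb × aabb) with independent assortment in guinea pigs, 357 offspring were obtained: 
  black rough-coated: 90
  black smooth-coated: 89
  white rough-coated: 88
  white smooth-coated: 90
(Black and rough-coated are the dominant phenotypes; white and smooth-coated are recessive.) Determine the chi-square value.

A dihybrid testcross with independent assortment gives a 1:1:1:1 ratio.
The 1:1:1:1 ratio has 4 parts, so with N = 357 the expected counts are:
  black rough-coated: 357 × 1/4 = 89.25
  black smooth-coated: 357 × 1/4 = 89.25
  white rough-coated: 357 × 1/4 = 89.25
  white smooth-coated: 357 × 1/4 = 89.25
χ² = Σ (O − E)² / E
  black rough-coated: (90 − 89.25)² / 89.25 = 0.0063
  black smooth-coated: (89 − 89.25)² / 89.25 = 0.0007
  white rough-coated: (88 − 89.25)² / 89.25 = 0.0175
  white smooth-coated: (90 − 89.25)² / 89.25 = 0.0063
χ² = 0.0063 + 0.0007 + 0.0175 + 0.0063 = 0.0308 ≈ 0.031

0.031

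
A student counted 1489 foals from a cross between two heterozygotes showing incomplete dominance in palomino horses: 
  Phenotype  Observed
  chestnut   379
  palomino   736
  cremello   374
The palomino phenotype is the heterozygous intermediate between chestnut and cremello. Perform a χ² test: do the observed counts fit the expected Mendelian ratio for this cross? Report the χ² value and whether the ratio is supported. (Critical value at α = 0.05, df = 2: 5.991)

0.228; consistent

With incomplete dominance, a heterozygote × heterozygote cross gives a 1:2:1 phenotypic ratio.
Total ratio parts = 4. Expected numbers out of 1489:
  chestnut: 1489 × 1/4 = 372.25
  palomino: 1489 × 2/4 = 744.5
  cremello: 1489 × 1/4 = 372.25
χ² = Σ (O − E)² / E
  chestnut: (379 − 372.25)² / 372.25 = 0.1224
  palomino: (736 − 744.5)² / 744.5 = 0.0970
  cremello: (374 − 372.25)² / 372.25 = 0.0082
χ² = 0.1224 + 0.0970 + 0.0082 = 0.2276 ≈ 0.228
Degrees of freedom = 3 − 1 = 2; critical value at α = 0.05 is 5.991.
Since 0.228 < 5.991, we fail to reject the null hypothesis — the data are consistent with the 1:2:1 ratio.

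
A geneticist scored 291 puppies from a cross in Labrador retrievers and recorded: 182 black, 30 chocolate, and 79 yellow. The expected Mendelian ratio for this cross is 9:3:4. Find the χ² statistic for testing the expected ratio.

13.643

Total ratio parts = 16. Expected numbers out of 291:
  black: 291 × 9/16 = 163.6875
  chocolate: 291 × 3/16 = 54.5625
  yellow: 291 × 4/16 = 72.75
χ² = Σ (O − E)² / E
  black: (182 − 163.6875)² / 163.6875 = 2.0487
  chocolate: (30 − 54.5625)² / 54.5625 = 11.0573
  yellow: (79 − 72.75)² / 72.75 = 0.5369
χ² = 2.0487 + 11.0573 + 0.5369 = 13.6429 ≈ 13.643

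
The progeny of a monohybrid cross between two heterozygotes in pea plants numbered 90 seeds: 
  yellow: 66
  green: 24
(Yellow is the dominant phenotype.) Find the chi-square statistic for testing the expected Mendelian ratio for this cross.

For a monohybrid cross between heterozygotes with complete dominance, the expected phenotypic ratio is 3:1.
Expected counts for N = 90 under a 3:1 ratio (total parts = 4):
  yellow: 90 × 3/4 = 67.5
  green: 90 × 1/4 = 22.5
χ² = Σ (O − E)² / E
  yellow: (66 − 67.5)² / 67.5 = 0.0333
  green: (24 − 22.5)² / 22.5 = 0.1000
χ² = 0.0333 + 0.1000 = 0.1333 ≈ 0.133

0.133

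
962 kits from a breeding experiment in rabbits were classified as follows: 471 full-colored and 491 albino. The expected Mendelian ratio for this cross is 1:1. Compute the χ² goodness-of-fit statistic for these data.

0.416

Expected counts for N = 962 under a 1:1 ratio (total parts = 2):
  full-colored: 962 × 1/2 = 481
  albino: 962 × 1/2 = 481
χ² = Σ (O − E)² / E
  full-colored: (471 − 481)² / 481 = 0.2079
  albino: (491 − 481)² / 481 = 0.2079
χ² = 0.2079 + 0.2079 = 0.4158 ≈ 0.416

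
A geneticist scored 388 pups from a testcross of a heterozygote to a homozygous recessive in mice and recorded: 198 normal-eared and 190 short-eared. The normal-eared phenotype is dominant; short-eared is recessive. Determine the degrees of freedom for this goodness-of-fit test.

1

A testcross of a heterozygote (Aa × aa) gives a 1:1 phenotypic ratio.
A goodness-of-fit test with 2 phenotype classes has df = 2 − 1 = 1.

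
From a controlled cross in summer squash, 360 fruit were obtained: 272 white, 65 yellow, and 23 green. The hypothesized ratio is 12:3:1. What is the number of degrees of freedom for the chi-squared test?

A goodness-of-fit test with 3 phenotype classes has df = 3 − 1 = 2.

2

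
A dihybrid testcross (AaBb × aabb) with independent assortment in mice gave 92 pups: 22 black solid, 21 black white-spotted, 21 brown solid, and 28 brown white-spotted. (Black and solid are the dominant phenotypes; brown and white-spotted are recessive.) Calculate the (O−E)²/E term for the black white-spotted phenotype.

0.174

A dihybrid testcross with independent assortment gives a 1:1:1:1 ratio.
The 1:1:1:1 ratio has 4 parts, so with N = 92 the expected counts are:
  black solid: 92 × 1/4 = 23
  black white-spotted: 92 × 1/4 = 23
  brown solid: 92 × 1/4 = 23
  brown white-spotted: 92 × 1/4 = 23
Contribution of black white-spotted: (21 − 23)² / 23 = 0.1739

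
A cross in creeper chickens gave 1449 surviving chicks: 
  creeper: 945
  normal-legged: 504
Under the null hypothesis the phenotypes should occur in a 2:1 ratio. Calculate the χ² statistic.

1.370

Expected counts for N = 1449 under a 2:1 ratio (total parts = 3):
  creeper: 1449 × 2/3 = 966
  normal-legged: 1449 × 1/3 = 483
χ² = Σ (O − E)² / E
  creeper: (945 − 966)² / 966 = 0.4565
  normal-legged: (504 − 483)² / 483 = 0.9130
χ² = 0.4565 + 0.9130 = 1.3695 ≈ 1.370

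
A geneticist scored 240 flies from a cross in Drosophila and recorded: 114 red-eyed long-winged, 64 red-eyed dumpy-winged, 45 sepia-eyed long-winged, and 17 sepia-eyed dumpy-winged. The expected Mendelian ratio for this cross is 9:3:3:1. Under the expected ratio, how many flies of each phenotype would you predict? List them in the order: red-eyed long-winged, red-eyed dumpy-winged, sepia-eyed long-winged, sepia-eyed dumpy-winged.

135, 45, 45, 15

Expected counts for N = 240 under a 9:3:3:1 ratio (total parts = 16):
  red-eyed long-winged: 240 × 9/16 = 135
  red-eyed dumpy-winged: 240 × 3/16 = 45
  sepia-eyed long-winged: 240 × 3/16 = 45
  sepia-eyed dumpy-winged: 240 × 1/16 = 15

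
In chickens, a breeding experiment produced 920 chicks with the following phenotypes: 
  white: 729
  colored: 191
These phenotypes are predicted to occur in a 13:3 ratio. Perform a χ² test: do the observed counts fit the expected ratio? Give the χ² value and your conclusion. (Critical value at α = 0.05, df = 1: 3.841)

Expected counts for N = 920 under a 13:3 ratio (total parts = 16):
  white: 920 × 13/16 = 747.5
  colored: 920 × 3/16 = 172.5
χ² = Σ (O − E)² / E
  white: (729 − 747.5)² / 747.5 = 0.4579
  colored: (191 − 172.5)² / 172.5 = 1.9841
χ² = 0.4579 + 1.9841 = 2.442
Degrees of freedom = 2 − 1 = 1; critical value at α = 0.05 is 3.841.
Since 2.442 < 3.841, we fail to reject the null hypothesis — the data are consistent with the 13:3 ratio.

2.442; consistent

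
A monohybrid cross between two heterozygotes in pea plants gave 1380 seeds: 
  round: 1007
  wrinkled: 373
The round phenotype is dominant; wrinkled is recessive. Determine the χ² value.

For a monohybrid cross between heterozygotes with complete dominance, the expected phenotypic ratio is 3:1.
The 3:1 ratio has 4 parts, so with N = 1380 the expected counts are:
  round: 1380 × 3/4 = 1035
  wrinkled: 1380 × 1/4 = 345
χ² = Σ (O − E)² / E
  round: (1007 − 1035)² / 1035 = 0.7575
  wrinkled: (373 − 345)² / 345 = 2.2725
χ² = 0.7575 + 2.2725 = 3.030

3.030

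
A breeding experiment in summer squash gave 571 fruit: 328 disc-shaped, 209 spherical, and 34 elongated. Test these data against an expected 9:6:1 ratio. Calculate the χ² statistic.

Total ratio parts = 16. Expected numbers out of 571:
  disc-shaped: 571 × 9/16 = 321.1875
  spherical: 571 × 6/16 = 214.125
  elongated: 571 × 1/16 = 35.6875
χ² = Σ (O − E)² / E
  disc-shaped: (328 − 321.1875)² / 321.1875 = 0.1445
  spherical: (209 − 214.125)² / 214.125 = 0.1227
  elongated: (34 − 35.6875)² / 35.6875 = 0.0798
χ² = 0.1445 + 0.1227 + 0.0798 = 0.347

0.347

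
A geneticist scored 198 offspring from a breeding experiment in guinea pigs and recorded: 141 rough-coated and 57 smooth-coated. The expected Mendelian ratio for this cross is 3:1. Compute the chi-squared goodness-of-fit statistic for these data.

1.515

Under the 3:1 hypothesis (Σ ratio = 4, N = 198):
  rough-coated: 198 × 3/4 = 148.5
  smooth-coated: 198 × 1/4 = 49.5
χ² = Σ (O − E)² / E
  rough-coated: (141 − 148.5)² / 148.5 = 0.3788
  smooth-coated: (57 − 49.5)² / 49.5 = 1.1364
χ² = 0.3788 + 1.1364 = 1.5152 ≈ 1.515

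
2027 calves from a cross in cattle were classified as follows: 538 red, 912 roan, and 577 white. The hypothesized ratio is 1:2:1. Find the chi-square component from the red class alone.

1.927

The 1:2:1 ratio has 4 parts, so with N = 2027 the expected counts are:
  red: 2027 × 1/4 = 506.75
  roan: 2027 × 2/4 = 1013.5
  white: 2027 × 1/4 = 506.75
Contribution of red: (538 − 506.75)² / 506.75 = 1.9271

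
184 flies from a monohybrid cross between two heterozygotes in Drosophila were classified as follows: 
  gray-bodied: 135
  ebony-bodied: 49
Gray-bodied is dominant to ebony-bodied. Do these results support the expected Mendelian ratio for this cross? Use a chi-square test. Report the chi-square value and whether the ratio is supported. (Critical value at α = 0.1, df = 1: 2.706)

For a monohybrid cross between heterozygotes with complete dominance, the expected phenotypic ratio is 3:1.
Under the 3:1 hypothesis (Σ ratio = 4, N = 184):
  gray-bodied: 184 × 3/4 = 138
  ebony-bodied: 184 × 1/4 = 46
χ² = Σ (O − E)² / E
  gray-bodied: (135 − 138)² / 138 = 0.0652
  ebony-bodied: (49 − 46)² / 46 = 0.1957
χ² = 0.0652 + 0.1957 = 0.2609 ≈ 0.261
Degrees of freedom = 2 − 1 = 1; critical value at α = 0.1 is 2.706.
Since 0.261 < 2.706, we fail to reject the null hypothesis — the data are consistent with the 3:1 ratio.

0.261; consistent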